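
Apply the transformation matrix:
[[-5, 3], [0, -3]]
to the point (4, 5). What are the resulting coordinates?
(-5, -15)

Matrix multiplication:
[[-5, 3], [0, -3]] × [4, 5]ᵀ
= [-5×4 + 3×5, 0×4 + -3×5]ᵀ
= [-5.0000, -15.0000]ᵀ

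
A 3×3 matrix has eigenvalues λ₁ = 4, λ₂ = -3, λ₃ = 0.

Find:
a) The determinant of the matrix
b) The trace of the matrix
det = 0, trace = 1

Two standard eigenvalue identities:
- det(A) equals the product of the eigenvalues (counted with multiplicity).
- trace(A) equals the sum of the eigenvalues.
det(A) = (4)*(-3)*(0) = 0.
trace(A) = 4 - 3 + 0 = 1.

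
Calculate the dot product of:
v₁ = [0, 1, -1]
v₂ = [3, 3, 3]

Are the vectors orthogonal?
0, Yes

The dot product is the sum of products of corresponding components.
v₁·v₂ = (0)*(3) + (1)*(3) + (-1)*(3) = 0 + 3 - 3 = 0.
Two vectors are orthogonal iff their dot product is 0; here the dot product is 0, so the vectors are orthogonal.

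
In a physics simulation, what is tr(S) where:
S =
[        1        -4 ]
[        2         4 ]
tr(S) = 1 + 4 = 5

The trace of a square matrix is the sum of its diagonal entries.
Diagonal entries of S: S[0][0] = 1, S[1][1] = 4.
tr(S) = 1 + 4 = 5.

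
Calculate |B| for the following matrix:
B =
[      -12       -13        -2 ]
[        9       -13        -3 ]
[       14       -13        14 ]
det(B) = 4706

Expand along row 0 (cofactor expansion): det(B) = a*(e*i - f*h) - b*(d*i - f*g) + c*(d*h - e*g), where the 3×3 is [[a, b, c], [d, e, f], [g, h, i]].
Minor M_00 = (-13)*(14) - (-3)*(-13) = -182 - 39 = -221.
Minor M_01 = (9)*(14) - (-3)*(14) = 126 + 42 = 168.
Minor M_02 = (9)*(-13) - (-13)*(14) = -117 + 182 = 65.
det(B) = (-12)*(-221) - (-13)*(168) + (-2)*(65) = 2652 + 2184 - 130 = 4706.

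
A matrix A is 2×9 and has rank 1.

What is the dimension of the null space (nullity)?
8

The rank-nullity theorem for an m×n matrix states:
rank(A) + nullity(A) = n (the number of columns).
Here n = 9 and rank(A) = 1, so nullity(A) = 9 - 1 = 8.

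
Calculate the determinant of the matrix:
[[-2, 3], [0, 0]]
0

For a 2×2 matrix [[a, b], [c, d]], det = ad - bc
det = (-2)(0) - (3)(0) = 0 - 0 = 0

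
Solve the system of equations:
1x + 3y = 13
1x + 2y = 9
x = 1, y = 4

Use elimination (row reduction):
Equation 1: 1x + 3y = 13.
Equation 2: 1x + 2y = 9.
Multiply Eq1 by 1 and Eq2 by 1: 1x + 3y = 13;  1x + 2y = 9.
Subtract: (-1)y = -4, so y = 4.
Back-substitute into Eq1: 1x + 3*(4) = 13, so x = 1.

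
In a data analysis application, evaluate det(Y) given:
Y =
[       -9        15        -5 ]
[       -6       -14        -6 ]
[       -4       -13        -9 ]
det(Y) = -992

Expand along row 0 (cofactor expansion): det(Y) = a*(e*i - f*h) - b*(d*i - f*g) + c*(d*h - e*g), where the 3×3 is [[a, b, c], [d, e, f], [g, h, i]].
Minor M_00 = (-14)*(-9) - (-6)*(-13) = 126 - 78 = 48.
Minor M_01 = (-6)*(-9) - (-6)*(-4) = 54 - 24 = 30.
Minor M_02 = (-6)*(-13) - (-14)*(-4) = 78 - 56 = 22.
det(Y) = (-9)*(48) - (15)*(30) + (-5)*(22) = -432 - 450 - 110 = -992.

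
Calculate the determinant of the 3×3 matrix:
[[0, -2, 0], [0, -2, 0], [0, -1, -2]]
0

Expansion along first row:
det = 0·det([[-2,0],[-1,-2]]) - -2·det([[0,0],[0,-2]]) + 0·det([[0,-2],[0,-1]])
    = 0·(-2·-2 - 0·-1) - -2·(0·-2 - 0·0) + 0·(0·-1 - -2·0)
    = 0·4 - -2·0 + 0·0
    = 0 + 0 + 0 = 0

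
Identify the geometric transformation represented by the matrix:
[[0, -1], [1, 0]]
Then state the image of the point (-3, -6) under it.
rotation by 90° counterclockwise; image of (-3, -6) is (6, -3)

This matches the form [[cos θ, -sin θ], [sin θ, cos θ]] of a rotation matrix; reading off cos θ and sin θ gives the angle.
The matrix [[0, -1], [1, 0]] represents: rotation by 90° counterclockwise.
Applying it to (-3, -6): [0·-3 + -1·-6, 1·-3 + 0·-6] = (6, -3).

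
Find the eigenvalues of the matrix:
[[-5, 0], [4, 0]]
λ = -5 and λ = 0

Characteristic equation: det(A - λI) = 0
λ² - (trace)λ + (det) = 0
λ² - (-5)λ + (0) = 0
λ² + 5λ + 0 = 0
Solving: λ = -5, 0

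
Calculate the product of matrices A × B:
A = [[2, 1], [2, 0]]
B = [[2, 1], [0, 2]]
[[4, 4], [4, 2]]

Matrix multiplication:
C[0][0] = 2×2 + 1×0 = 4
C[0][1] = 2×1 + 1×2 = 4
C[1][0] = 2×2 + 0×0 = 4
C[1][1] = 2×1 + 0×2 = 2
Result: [[4, 4], [4, 2]]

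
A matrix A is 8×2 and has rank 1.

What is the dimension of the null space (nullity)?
1

The rank-nullity theorem for an m×n matrix states:
rank(A) + nullity(A) = n (the number of columns).
Here n = 2 and rank(A) = 1, so nullity(A) = 2 - 1 = 1.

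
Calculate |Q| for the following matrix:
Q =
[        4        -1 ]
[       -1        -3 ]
det(Q) = -13

For a 2×2 matrix [[a, b], [c, d]], det = a*d - b*c.
det(Q) = (4)*(-3) - (-1)*(-1) = -12 - 1 = -13.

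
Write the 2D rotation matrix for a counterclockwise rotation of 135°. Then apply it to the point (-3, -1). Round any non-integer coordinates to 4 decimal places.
R = [[-√2/2, -√2/2], [√2/2, -√2/2]]; R·(-3, -1) = (2.8284, -1.4142)

Rotation matrix formula: R(θ) = [[cos θ, -sin θ], [sin θ, cos θ]]
For θ = 135°:
cos(135°) = -√2/2
sin(135°) = √2/2
R = [[-√2/2, -√2/2], [√2/2, -√2/2]]
Apply to (-3, -1): [-√2/2·-3 + (-√2/2)·-1, √2/2·-3 + -√2/2·-1] = (2.8284, -1.4142)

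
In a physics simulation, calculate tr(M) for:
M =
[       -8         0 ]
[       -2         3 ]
tr(M) = -8 + 3 = -5

The trace of a square matrix is the sum of its diagonal entries.
Diagonal entries of M: M[0][0] = -8, M[1][1] = 3.
tr(M) = -8 + 3 = -5.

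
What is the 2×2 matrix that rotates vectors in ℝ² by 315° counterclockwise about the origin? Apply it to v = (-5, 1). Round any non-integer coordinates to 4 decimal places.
R = [[√2/2, √2/2], [-√2/2, √2/2]]; R·v = (-2.8284, 4.2426)

A counterclockwise rotation by angle θ in ℝ² has matrix R(θ) = [[cos θ, -sin θ], [sin θ, cos θ]].
For θ = 315°: cos θ = √2/2, sin θ = -√2/2.
R(315°) = [[√2/2, √2/2], [-√2/2, √2/2]].
R·v = [√2/2·-5 + (√2/2)·1, -√2/2·-5 + √2/2·1] = (-2.8284, 4.2426).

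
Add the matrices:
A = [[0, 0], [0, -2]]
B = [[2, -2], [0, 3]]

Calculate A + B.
[[2, -2], [0, 1]]

Add corresponding elements:
(0)+(2)=2
(0)+(-2)=-2
(0)+(0)=0
(-2)+(3)=1
A + B = [[2, -2], [0, 1]]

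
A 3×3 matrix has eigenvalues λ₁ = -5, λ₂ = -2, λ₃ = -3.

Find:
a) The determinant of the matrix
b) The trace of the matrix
det = -30, trace = -10

Two standard eigenvalue identities:
- det(A) equals the product of the eigenvalues (counted with multiplicity).
- trace(A) equals the sum of the eigenvalues.
det(A) = (-5)*(-2)*(-3) = -30.
trace(A) = -5 - 2 - 3 = -10.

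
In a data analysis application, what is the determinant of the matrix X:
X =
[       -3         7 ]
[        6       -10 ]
det(X) = -12

For a 2×2 matrix [[a, b], [c, d]], det = a*d - b*c.
det(X) = (-3)*(-10) - (7)*(6) = 30 - 42 = -12.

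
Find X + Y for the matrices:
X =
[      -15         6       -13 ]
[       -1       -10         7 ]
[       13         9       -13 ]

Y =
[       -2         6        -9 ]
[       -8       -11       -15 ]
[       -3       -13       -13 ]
X + Y =
[      -17        12       -22 ]
[       -9       -21        -8 ]
[       10        -4       -26 ]

Matrix addition is elementwise: (X+Y)[i][j] = X[i][j] + Y[i][j].
  (X+Y)[0][0] = (-15) + (-2) = -17
  (X+Y)[0][1] = (6) + (6) = 12
  (X+Y)[0][2] = (-13) + (-9) = -22
  (X+Y)[1][0] = (-1) + (-8) = -9
  (X+Y)[1][1] = (-10) + (-11) = -21
  (X+Y)[1][2] = (7) + (-15) = -8
  (X+Y)[2][0] = (13) + (-3) = 10
  (X+Y)[2][1] = (9) + (-13) = -4
  (X+Y)[2][2] = (-13) + (-13) = -26
X + Y =
[      -17        12       -22 ]
[       -9       -21        -8 ]
[       10        -4       -26 ]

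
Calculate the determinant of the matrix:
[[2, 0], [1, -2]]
-4

For a 2×2 matrix [[a, b], [c, d]], det = ad - bc
det = (2)(-2) - (0)(1) = -4 - 0 = -4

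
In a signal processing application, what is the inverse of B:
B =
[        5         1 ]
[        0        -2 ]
det(B) = -10
B⁻¹ =
[      1/5      1/10 ]
[        0      -1/2 ]

For a 2×2 matrix B = [[a, b], [c, d]] with det(B) ≠ 0, B⁻¹ = (1/det(B)) * [[d, -b], [-c, a]].
det(B) = (5)*(-2) - (1)*(0) = -10 - 0 = -10.
B⁻¹ = (1/-10) * [[-2, -1], [0, 5]].
Dividing each entry by -10 and reducing:
B⁻¹ =
[      1/5      1/10 ]
[        0      -1/2 ]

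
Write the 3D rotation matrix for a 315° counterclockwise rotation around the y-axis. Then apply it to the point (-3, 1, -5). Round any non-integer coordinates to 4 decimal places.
R = [[√2/2, 0, -√2/2], [0, 1, 0], [√2/2, 0, √2/2]]; R·(-3, 1, -5) = (1.4142, 1.0000, -5.6569)

Rotation matrix for 315° around y-axis:
cos(315°) = √2/2, sin(315°) = -√2/2
R = [[√2/2, 0, -√2/2], [0, 1, 0], [√2/2, 0, √2/2]]
Apply to (-3, 1, -5): R·[-3, 1, -5]ᵀ = (1.4142, 1.0000, -5.6569)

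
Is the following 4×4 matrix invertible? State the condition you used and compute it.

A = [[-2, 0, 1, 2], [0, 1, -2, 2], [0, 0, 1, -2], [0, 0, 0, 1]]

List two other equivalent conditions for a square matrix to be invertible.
Yes, invertible; det(A) = -2 ≠ 0. Equivalent conditions: rank(A) = 4; Ax = 0 has only the trivial solution; 0 is not an eigenvalue; the columns of A are linearly independent.

To check invertibility, compute det(A).
The given matrix is triangular, so det(A) equals the product of its diagonal entries = -2 ≠ 0.
Since det(A) ≠ 0, A is invertible.
Equivalent conditions for a square matrix A to be invertible:
- rank(A) = 4 (full rank).
- The homogeneous system Ax = 0 has only the trivial solution x = 0.
- 0 is not an eigenvalue of A.
- The columns (equivalently rows) of A are linearly independent.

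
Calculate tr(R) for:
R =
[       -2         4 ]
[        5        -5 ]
tr(R) = -2 - 5 = -7

The trace of a square matrix is the sum of its diagonal entries.
Diagonal entries of R: R[0][0] = -2, R[1][1] = -5.
tr(R) = -2 - 5 = -7.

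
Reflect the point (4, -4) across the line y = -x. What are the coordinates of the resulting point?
(4, -4)

Reflection across line y = -x: (4, -4) → (4, -4)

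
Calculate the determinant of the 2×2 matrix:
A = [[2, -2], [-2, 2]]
0

For A = [[a, b], [c, d]], det(A) = a*d - b*c.
det(A) = (2)*(2) - (-2)*(-2) = 4 - 4 = 0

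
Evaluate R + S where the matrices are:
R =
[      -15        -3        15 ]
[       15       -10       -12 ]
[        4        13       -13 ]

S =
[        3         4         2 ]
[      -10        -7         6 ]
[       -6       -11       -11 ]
R + S =
[      -12         1        17 ]
[        5       -17        -6 ]
[       -2         2       -24 ]

Matrix addition is elementwise: (R+S)[i][j] = R[i][j] + S[i][j].
  (R+S)[0][0] = (-15) + (3) = -12
  (R+S)[0][1] = (-3) + (4) = 1
  (R+S)[0][2] = (15) + (2) = 17
  (R+S)[1][0] = (15) + (-10) = 5
  (R+S)[1][1] = (-10) + (-7) = -17
  (R+S)[1][2] = (-12) + (6) = -6
  (R+S)[2][0] = (4) + (-6) = -2
  (R+S)[2][1] = (13) + (-11) = 2
  (R+S)[2][2] = (-13) + (-11) = -24
R + S =
[      -12         1        17 ]
[        5       -17        -6 ]
[       -2         2       -24 ]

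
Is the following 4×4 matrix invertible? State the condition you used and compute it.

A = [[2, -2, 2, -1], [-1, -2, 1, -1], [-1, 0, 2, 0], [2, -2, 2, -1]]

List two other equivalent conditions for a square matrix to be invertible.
No, not invertible; det(A) = 0 (two rows are equal, so the rows are linearly dependent). Equivalent conditions (failing for this A): rank(A) < 4; Ax = 0 has non-trivial solutions; 0 is an eigenvalue; the columns are linearly dependent.

To check invertibility, compute det(A).
In this matrix, row 0 and the last row are identical, so one row is a scalar multiple of another and the rows are linearly dependent.
A matrix with linearly dependent rows has det = 0 and is not invertible.
Equivalent failed conditions:
- rank(A) < 4.
- Ax = 0 has non-trivial solutions.
- 0 is an eigenvalue.
- The columns are linearly dependent.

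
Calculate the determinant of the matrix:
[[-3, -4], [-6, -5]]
-9

For a 2×2 matrix [[a, b], [c, d]], det = ad - bc
det = (-3)(-5) - (-4)(-6) = 15 - 24 = -9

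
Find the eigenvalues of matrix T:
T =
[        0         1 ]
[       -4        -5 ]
λ = -4, -1

Solve det(T - λI) = 0. For a 2×2 matrix the characteristic equation is λ² - (trace)λ + det = 0.
trace(T) = a + d = 0 - 5 = -5.
det(T) = a*d - b*c = (0)*(-5) - (1)*(-4) = 0 + 4 = 4.
Characteristic equation: λ² - (-5)λ + (4) = 0.
Discriminant = (-5)² - 4*(4) = 25 - 16 = 9.
λ = (-5 ± √9) / 2 = (-5 ± 3) / 2 = -4, -1.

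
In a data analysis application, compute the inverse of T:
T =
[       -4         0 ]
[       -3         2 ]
det(T) = -8
T⁻¹ =
[     -1/4         0 ]
[     -3/8       1/2 ]

For a 2×2 matrix T = [[a, b], [c, d]] with det(T) ≠ 0, T⁻¹ = (1/det(T)) * [[d, -b], [-c, a]].
det(T) = (-4)*(2) - (0)*(-3) = -8 - 0 = -8.
T⁻¹ = (1/-8) * [[2, 0], [3, -4]].
Dividing each entry by -8 and reducing:
T⁻¹ =
[     -1/4         0 ]
[     -3/8       1/2 ]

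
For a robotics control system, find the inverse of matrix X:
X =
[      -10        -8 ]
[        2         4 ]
det(X) = -24
X⁻¹ =
[     -1/6      -1/3 ]
[     1/12      5/12 ]

For a 2×2 matrix X = [[a, b], [c, d]] with det(X) ≠ 0, X⁻¹ = (1/det(X)) * [[d, -b], [-c, a]].
det(X) = (-10)*(4) - (-8)*(2) = -40 + 16 = -24.
X⁻¹ = (1/-24) * [[4, 8], [-2, -10]].
Dividing each entry by -24 and reducing:
X⁻¹ =
[     -1/6      -1/3 ]
[     1/12      5/12 ]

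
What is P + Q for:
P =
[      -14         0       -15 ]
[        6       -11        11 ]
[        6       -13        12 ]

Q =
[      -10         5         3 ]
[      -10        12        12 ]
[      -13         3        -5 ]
P + Q =
[      -24         5       -12 ]
[       -4         1        23 ]
[       -7       -10         7 ]

Matrix addition is elementwise: (P+Q)[i][j] = P[i][j] + Q[i][j].
  (P+Q)[0][0] = (-14) + (-10) = -24
  (P+Q)[0][1] = (0) + (5) = 5
  (P+Q)[0][2] = (-15) + (3) = -12
  (P+Q)[1][0] = (6) + (-10) = -4
  (P+Q)[1][1] = (-11) + (12) = 1
  (P+Q)[1][2] = (11) + (12) = 23
  (P+Q)[2][0] = (6) + (-13) = -7
  (P+Q)[2][1] = (-13) + (3) = -10
  (P+Q)[2][2] = (12) + (-5) = 7
P + Q =
[      -24         5       -12 ]
[       -4         1        23 ]
[       -7       -10         7 ]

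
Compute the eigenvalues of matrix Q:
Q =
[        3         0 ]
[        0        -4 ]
λ = -4, 3

Solve det(Q - λI) = 0. For a 2×2 matrix the characteristic equation is λ² - (trace)λ + det = 0.
trace(Q) = a + d = 3 - 4 = -1.
det(Q) = a*d - b*c = (3)*(-4) - (0)*(0) = -12 - 0 = -12.
Characteristic equation: λ² - (-1)λ + (-12) = 0.
Discriminant = (-1)² - 4*(-12) = 1 + 48 = 49.
λ = (-1 ± √49) / 2 = (-1 ± 7) / 2 = -4, 3.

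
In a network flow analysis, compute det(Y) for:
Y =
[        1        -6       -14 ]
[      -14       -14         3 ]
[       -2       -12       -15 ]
det(Y) = -418

Expand along row 0 (cofactor expansion): det(Y) = a*(e*i - f*h) - b*(d*i - f*g) + c*(d*h - e*g), where the 3×3 is [[a, b, c], [d, e, f], [g, h, i]].
Minor M_00 = (-14)*(-15) - (3)*(-12) = 210 + 36 = 246.
Minor M_01 = (-14)*(-15) - (3)*(-2) = 210 + 6 = 216.
Minor M_02 = (-14)*(-12) - (-14)*(-2) = 168 - 28 = 140.
det(Y) = (1)*(246) - (-6)*(216) + (-14)*(140) = 246 + 1296 - 1960 = -418.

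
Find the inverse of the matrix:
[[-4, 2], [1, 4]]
[[-2/9, 1/9], [1/18, 2/9]]

For [[a,b],[c,d]], inverse = (1/det)·[[d,-b],[-c,a]]
det = -4·4 - 2·1 = -18
Inverse = (1/-18)·[[4, -2], [-1, -4]]
        = [[-2/9, 1/9], [1/18, 2/9]]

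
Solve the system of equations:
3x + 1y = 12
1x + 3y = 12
x = 3, y = 3

Use elimination (row reduction):
Equation 1: 3x + 1y = 12.
Equation 2: 1x + 3y = 12.
Multiply Eq1 by 1 and Eq2 by 3: 3x + 1y = 12;  3x + 9y = 36.
Subtract: (8)y = 24, so y = 3.
Back-substitute into Eq1: 3x + 1*(3) = 12, so x = 3.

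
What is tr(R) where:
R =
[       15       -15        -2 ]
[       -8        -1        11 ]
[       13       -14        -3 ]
tr(R) = 15 - 1 - 3 = 11

The trace of a square matrix is the sum of its diagonal entries.
Diagonal entries of R: R[0][0] = 15, R[1][1] = -1, R[2][2] = -3.
tr(R) = 15 - 1 - 3 = 11.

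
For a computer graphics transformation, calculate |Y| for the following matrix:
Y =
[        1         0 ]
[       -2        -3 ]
det(Y) = -3

For a 2×2 matrix [[a, b], [c, d]], det = a*d - b*c.
det(Y) = (1)*(-3) - (0)*(-2) = -3 - 0 = -3.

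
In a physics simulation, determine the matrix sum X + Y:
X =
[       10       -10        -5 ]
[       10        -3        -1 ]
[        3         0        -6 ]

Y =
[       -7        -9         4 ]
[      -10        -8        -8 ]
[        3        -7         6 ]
X + Y =
[        3       -19        -1 ]
[        0       -11        -9 ]
[        6        -7         0 ]

Matrix addition is elementwise: (X+Y)[i][j] = X[i][j] + Y[i][j].
  (X+Y)[0][0] = (10) + (-7) = 3
  (X+Y)[0][1] = (-10) + (-9) = -19
  (X+Y)[0][2] = (-5) + (4) = -1
  (X+Y)[1][0] = (10) + (-10) = 0
  (X+Y)[1][1] = (-3) + (-8) = -11
  (X+Y)[1][2] = (-1) + (-8) = -9
  (X+Y)[2][0] = (3) + (3) = 6
  (X+Y)[2][1] = (0) + (-7) = -7
  (X+Y)[2][2] = (-6) + (6) = 0
X + Y =
[        3       -19        -1 ]
[        0       -11        -9 ]
[        6        -7         0 ]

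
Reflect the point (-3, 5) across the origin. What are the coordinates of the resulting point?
(3, -5)

Reflection across origin: (-3, 5) → (3, -5)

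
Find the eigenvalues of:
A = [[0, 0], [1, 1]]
λ = 0, 1

Solve det(A - λI) = 0. For a 2×2 matrix this is λ² - (trace)λ + det = 0.
trace(A) = 0 + 1 = 1.
det(A) = (0)*(1) - (0)*(1) = 0 - 0 = 0.
Characteristic equation: λ² - (1)λ + (0) = 0.
Discriminant: (1)² - 4*(0) = 1 - 0 = 1.
Roots: λ = (1 ± √1) / 2 = 0, 1.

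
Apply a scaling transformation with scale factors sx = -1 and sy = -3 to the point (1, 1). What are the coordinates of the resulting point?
(-1, -3)

Scaling matrix:
[[-1, 0], [0, -3]]
Result: (1 × -1, 1 × -3) = (-1, -3)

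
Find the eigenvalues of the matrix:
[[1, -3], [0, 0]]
λ = 0 and λ = 1

Characteristic equation: det(A - λI) = 0
λ² - (trace)λ + (det) = 0
λ² - (1)λ + (0) = 0
λ² - 1λ + 0 = 0
Solving: λ = 0, 1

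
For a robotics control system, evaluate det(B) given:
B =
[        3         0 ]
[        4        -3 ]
det(B) = -9

For a 2×2 matrix [[a, b], [c, d]], det = a*d - b*c.
det(B) = (3)*(-3) - (0)*(4) = -9 - 0 = -9.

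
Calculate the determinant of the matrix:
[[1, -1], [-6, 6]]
0

For a 2×2 matrix [[a, b], [c, d]], det = ad - bc
det = (1)(6) - (-1)(-6) = 6 - 6 = 0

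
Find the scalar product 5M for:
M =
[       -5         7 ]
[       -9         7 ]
5M =
[      -25        35 ]
[      -45        35 ]

Scalar multiplication is elementwise: (5M)[i][j] = 5 * M[i][j].
  (5M)[0][0] = 5 * (-5) = -25
  (5M)[0][1] = 5 * (7) = 35
  (5M)[1][0] = 5 * (-9) = -45
  (5M)[1][1] = 5 * (7) = 35
5M =
[      -25        35 ]
[      -45        35 ]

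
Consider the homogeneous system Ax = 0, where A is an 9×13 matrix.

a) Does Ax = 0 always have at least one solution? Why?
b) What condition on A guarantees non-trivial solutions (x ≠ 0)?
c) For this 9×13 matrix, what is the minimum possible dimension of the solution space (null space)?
a) Yes, x = 0 is always a solution. b) When A has linearly dependent columns (rank < n). c) Minimum nullity = 4.

a) x = 0 satisfies A·0 = 0, so the zero vector is always a solution.
b) Non-trivial solutions exist iff the columns of A are linearly dependent, equivalently rank(A) < n (the number of columns).
c) By rank-nullity, rank(A) + nullity(A) = n = 13. Since A has only 9 rows, rank(A) ≤ 9, so nullity(A) ≥ 13 - 9 = 4.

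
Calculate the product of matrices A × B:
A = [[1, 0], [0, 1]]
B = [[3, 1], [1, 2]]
[[3, 1], [1, 2]]

Matrix multiplication:
C[0][0] = 1×3 + 0×1 = 3
C[0][1] = 1×1 + 0×2 = 1
C[1][0] = 0×3 + 1×1 = 1
C[1][1] = 0×1 + 1×2 = 2
Result: [[3, 1], [1, 2]]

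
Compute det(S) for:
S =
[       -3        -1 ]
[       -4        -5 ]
det(S) = 11

For a 2×2 matrix [[a, b], [c, d]], det = a*d - b*c.
det(S) = (-3)*(-5) - (-1)*(-4) = 15 - 4 = 11.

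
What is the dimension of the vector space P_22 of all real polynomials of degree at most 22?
Dimension = 23

A polynomial of degree at most 22 can be written as a₀ + a₁x + a₂x² + … + a_22x^22, with 23 free coefficients a₀, …, a_22.
The set {1, x, x², …, x^22} is a basis: it spans P_22 (every such polynomial is a linear combination of these) and is linearly independent (a polynomial is zero iff all its coefficients are zero).
Therefore dim(P_22) = 22 + 1 = 23.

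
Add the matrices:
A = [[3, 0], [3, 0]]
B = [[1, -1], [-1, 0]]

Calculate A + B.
[[4, -1], [2, 0]]

Add corresponding elements:
(3)+(1)=4
(0)+(-1)=-1
(3)+(-1)=2
(0)+(0)=0
A + B = [[4, -1], [2, 0]]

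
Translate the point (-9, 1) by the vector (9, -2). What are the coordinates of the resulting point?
(0, -1)

Translation by (9, -2):
x' = -9 + 9 = 0
y' = 1 + -2 = -1
Homogeneous matrix: [[1, 0, 9], [0, 1, -2], [0, 0, 1]]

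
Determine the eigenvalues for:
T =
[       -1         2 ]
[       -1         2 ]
λ = 0, 1

Solve det(T - λI) = 0. For a 2×2 matrix the characteristic equation is λ² - (trace)λ + det = 0.
trace(T) = a + d = -1 + 2 = 1.
det(T) = a*d - b*c = (-1)*(2) - (2)*(-1) = -2 + 2 = 0.
Characteristic equation: λ² - (1)λ + (0) = 0.
Discriminant = (1)² - 4*(0) = 1 - 0 = 1.
λ = (1 ± √1) / 2 = (1 ± 1) / 2 = 0, 1.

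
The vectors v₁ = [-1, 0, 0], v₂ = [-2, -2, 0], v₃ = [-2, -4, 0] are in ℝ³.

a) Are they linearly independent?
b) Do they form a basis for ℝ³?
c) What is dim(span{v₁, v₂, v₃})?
Not independent, not a basis, dim(span) = 2

Check whether v₃ can be written as a linear combination of v₁ and v₂.
v₃ = (-2)·v₁ + (2)·v₂ = [-2, -4, 0], so the three vectors are linearly dependent.
Thus they do not form a basis for ℝ³, and dim(span{v₁, v₂, v₃}) = 2 (spanned by v₁ and v₂).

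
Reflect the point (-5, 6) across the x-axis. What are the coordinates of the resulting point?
(-5, -6)

Reflection across x-axis: (-5, 6) → (-5, -6)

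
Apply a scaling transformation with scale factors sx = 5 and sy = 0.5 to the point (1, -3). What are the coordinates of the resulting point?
(5, -1.5)

Scaling matrix:
[[5, 0], [0, 0.50]]
Result: (1 × 5, -3 × 0.5) = (5, -1.5)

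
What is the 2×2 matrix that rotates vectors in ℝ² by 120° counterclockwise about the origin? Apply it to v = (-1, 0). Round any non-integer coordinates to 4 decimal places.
R = [[-1/2, -√3/2], [√3/2, -1/2]]; R·v = (0.5000, -0.8660)

A counterclockwise rotation by angle θ in ℝ² has matrix R(θ) = [[cos θ, -sin θ], [sin θ, cos θ]].
For θ = 120°: cos θ = -1/2, sin θ = √3/2.
R(120°) = [[-1/2, -√3/2], [√3/2, -1/2]].
R·v = [-1/2·-1 + (-√3/2)·0, √3/2·-1 + -1/2·0] = (0.5000, -0.8660).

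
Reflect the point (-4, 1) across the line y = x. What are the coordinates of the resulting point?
(1, -4)

Reflection across line y = x: (-4, 1) → (1, -4)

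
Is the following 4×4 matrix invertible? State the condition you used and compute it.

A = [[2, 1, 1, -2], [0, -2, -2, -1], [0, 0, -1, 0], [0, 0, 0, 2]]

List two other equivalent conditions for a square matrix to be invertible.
Yes, invertible; det(A) = 8 ≠ 0. Equivalent conditions: rank(A) = 4; Ax = 0 has only the trivial solution; 0 is not an eigenvalue; the columns of A are linearly independent.

To check invertibility, compute det(A).
The given matrix is triangular, so det(A) equals the product of its diagonal entries = 8 ≠ 0.
Since det(A) ≠ 0, A is invertible.
Equivalent conditions for a square matrix A to be invertible:
- rank(A) = 4 (full rank).
- The homogeneous system Ax = 0 has only the trivial solution x = 0.
- 0 is not an eigenvalue of A.
- The columns (equivalently rows) of A are linearly independent.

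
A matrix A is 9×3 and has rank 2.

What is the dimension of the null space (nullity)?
1

The rank-nullity theorem for an m×n matrix states:
rank(A) + nullity(A) = n (the number of columns).
Here n = 3 and rank(A) = 2, so nullity(A) = 3 - 2 = 1.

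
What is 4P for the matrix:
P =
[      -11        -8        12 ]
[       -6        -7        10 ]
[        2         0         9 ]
4P =
[      -44       -32        48 ]
[      -24       -28        40 ]
[        8         0        36 ]

Scalar multiplication is elementwise: (4P)[i][j] = 4 * P[i][j].
  (4P)[0][0] = 4 * (-11) = -44
  (4P)[0][1] = 4 * (-8) = -32
  (4P)[0][2] = 4 * (12) = 48
  (4P)[1][0] = 4 * (-6) = -24
  (4P)[1][1] = 4 * (-7) = -28
  (4P)[1][2] = 4 * (10) = 40
  (4P)[2][0] = 4 * (2) = 8
  (4P)[2][1] = 4 * (0) = 0
  (4P)[2][2] = 4 * (9) = 36
4P =
[      -44       -32        48 ]
[      -24       -28        40 ]
[        8         0        36 ]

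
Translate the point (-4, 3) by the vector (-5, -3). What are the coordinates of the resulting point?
(-9, 0)

Translation by (-5, -3):
x' = -4 + -5 = -9
y' = 3 + -3 = 0
Homogeneous matrix: [[1, 0, -5], [0, 1, -3], [0, 0, 1]]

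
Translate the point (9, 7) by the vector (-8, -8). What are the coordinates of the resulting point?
(1, -1)

Translation by (-8, -8):
x' = 9 + -8 = 1
y' = 7 + -8 = -1
Homogeneous matrix: [[1, 0, -8], [0, 1, -8], [0, 0, 1]]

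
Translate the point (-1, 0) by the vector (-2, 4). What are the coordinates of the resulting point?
(-3, 4)

Translation by (-2, 4):
x' = -1 + -2 = -3
y' = 0 + 4 = 4
Homogeneous matrix: [[1, 0, -2], [0, 1, 4], [0, 0, 1]]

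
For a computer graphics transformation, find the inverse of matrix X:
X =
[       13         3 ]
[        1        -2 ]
det(X) = -29
X⁻¹ =
[     2/29      3/29 ]
[     1/29    -13/29 ]

For a 2×2 matrix X = [[a, b], [c, d]] with det(X) ≠ 0, X⁻¹ = (1/det(X)) * [[d, -b], [-c, a]].
det(X) = (13)*(-2) - (3)*(1) = -26 - 3 = -29.
X⁻¹ = (1/-29) * [[-2, -3], [-1, 13]].
Dividing each entry by -29 and reducing:
X⁻¹ =
[     2/29      3/29 ]
[     1/29    -13/29 ]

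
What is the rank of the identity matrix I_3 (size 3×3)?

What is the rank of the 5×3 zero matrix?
rank(I_3) = 3, rank(0) = 0

The identity I_3 has 3 columns that are the standard basis vectors e_1, …, e_3. These are linearly independent, so all 3 columns are pivots and rank(I_3) = 3.
The 5×3 zero matrix has every entry zero, so every row is the zero row and there are no pivots; rank(0) = 0.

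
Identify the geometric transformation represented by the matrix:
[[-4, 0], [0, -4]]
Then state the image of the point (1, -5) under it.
uniform scaling by factor -4; image of (1, -5) is (-4, 20)

This is a diagonal matrix with equal entries -4, so it scales both axes by the same factor -4.
The matrix [[-4, 0], [0, -4]] represents: uniform scaling by factor -4.
Applying it to (1, -5): [-4·1 + 0·-5, 0·1 + -4·-5] = (-4, 20).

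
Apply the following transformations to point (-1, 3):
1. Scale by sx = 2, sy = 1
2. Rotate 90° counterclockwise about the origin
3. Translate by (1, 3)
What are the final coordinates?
(-2, 1)

Step 1: Scale → (-2, 3)
Step 2: Rotate 90° → (-3, -2)
Step 3: Translate → (-2, 1)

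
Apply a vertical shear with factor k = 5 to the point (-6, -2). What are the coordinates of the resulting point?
(-6, -32)

Shear matrix for vertical shear with factor k = 5:
[[1, 0], [5, 1]]
Result: (-6, -2) → (-6, -32)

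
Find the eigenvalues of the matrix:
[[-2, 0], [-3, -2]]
λ = -2 and λ = -2

Characteristic equation: det(A - λI) = 0
λ² - (trace)λ + (det) = 0
λ² - (-4)λ + (4) = 0
λ² + 4λ + 4 = 0
Solving: λ = -2, -2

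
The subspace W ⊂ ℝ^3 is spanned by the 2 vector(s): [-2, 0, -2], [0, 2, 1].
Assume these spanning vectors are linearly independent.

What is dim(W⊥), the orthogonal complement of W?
dim(W⊥) = 1

For any subspace W of ℝ^n, dim(W) + dim(W⊥) = n (the whole-space dimension).
Here the given 2 vectors are linearly independent, so dim(W) = 2.
Thus dim(W⊥) = n - dim(W) = 3 - 2 = 1.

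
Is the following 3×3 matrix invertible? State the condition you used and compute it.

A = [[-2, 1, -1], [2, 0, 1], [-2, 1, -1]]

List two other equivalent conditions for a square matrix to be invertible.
No, not invertible; det(A) = 0 (two rows are equal, so the rows are linearly dependent). Equivalent conditions (failing for this A): rank(A) < 3; Ax = 0 has non-trivial solutions; 0 is an eigenvalue; the columns are linearly dependent.

To check invertibility, compute det(A).
In this matrix, row 0 and the last row are identical, so one row is a scalar multiple of another and the rows are linearly dependent.
A matrix with linearly dependent rows has det = 0 and is not invertible.
Equivalent failed conditions:
- rank(A) < 3.
- Ax = 0 has non-trivial solutions.
- 0 is an eigenvalue.
- The columns are linearly dependent.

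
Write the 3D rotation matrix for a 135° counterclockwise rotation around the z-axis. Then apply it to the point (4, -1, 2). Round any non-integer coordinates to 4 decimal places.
R = [[-√2/2, -√2/2, 0], [√2/2, -√2/2, 0], [0, 0, 1]]; R·(4, -1, 2) = (-2.1213, 3.5355, 2.0000)

Rotation matrix for 135° around z-axis:
cos(135°) = -√2/2, sin(135°) = √2/2
R = [[-√2/2, -√2/2, 0], [√2/2, -√2/2, 0], [0, 0, 1]]
Apply to (4, -1, 2): R·[4, -1, 2]ᵀ = (-2.1213, 3.5355, 2.0000)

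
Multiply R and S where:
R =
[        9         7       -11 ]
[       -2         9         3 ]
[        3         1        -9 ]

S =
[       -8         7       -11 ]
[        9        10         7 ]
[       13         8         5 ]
RS =
[     -152        45      -105 ]
[      136       100       100 ]
[     -132       -41       -71 ]

Matrix multiplication: (RS)[i][j] = sum over k of R[i][k] * S[k][j].
  (RS)[0][0] = (9)*(-8) + (7)*(9) + (-11)*(13) = -152
  (RS)[0][1] = (9)*(7) + (7)*(10) + (-11)*(8) = 45
  (RS)[0][2] = (9)*(-11) + (7)*(7) + (-11)*(5) = -105
  (RS)[1][0] = (-2)*(-8) + (9)*(9) + (3)*(13) = 136
  (RS)[1][1] = (-2)*(7) + (9)*(10) + (3)*(8) = 100
  (RS)[1][2] = (-2)*(-11) + (9)*(7) + (3)*(5) = 100
  (RS)[2][0] = (3)*(-8) + (1)*(9) + (-9)*(13) = -132
  (RS)[2][1] = (3)*(7) + (1)*(10) + (-9)*(8) = -41
  (RS)[2][2] = (3)*(-11) + (1)*(7) + (-9)*(5) = -71
RS =
[     -152        45      -105 ]
[      136       100       100 ]
[     -132       -41       -71 ]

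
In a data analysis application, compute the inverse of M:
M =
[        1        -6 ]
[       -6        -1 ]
det(M) = -37
M⁻¹ =
[     1/37     -6/37 ]
[    -6/37     -1/37 ]

For a 2×2 matrix M = [[a, b], [c, d]] with det(M) ≠ 0, M⁻¹ = (1/det(M)) * [[d, -b], [-c, a]].
det(M) = (1)*(-1) - (-6)*(-6) = -1 - 36 = -37.
M⁻¹ = (1/-37) * [[-1, 6], [6, 1]].
Dividing each entry by -37 and reducing:
M⁻¹ =
[     1/37     -6/37 ]
[    -6/37     -1/37 ]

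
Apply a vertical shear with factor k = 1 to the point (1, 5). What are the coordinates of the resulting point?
(1, 6)

Shear matrix for vertical shear with factor k = 1:
[[1, 0], [1, 1]]
Result: (1, 5) → (1, 6)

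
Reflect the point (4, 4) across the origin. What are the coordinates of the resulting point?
(-4, -4)

Reflection across origin: (4, 4) → (-4, -4)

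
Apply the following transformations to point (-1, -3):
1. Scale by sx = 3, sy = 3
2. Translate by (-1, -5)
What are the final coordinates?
(-4, -14)

Step 1: Scale (-1, -3) by (sx, sy) = (3, 3) → (-3, -9)
Step 2: Translate by (-1, -5) → (-4, -14)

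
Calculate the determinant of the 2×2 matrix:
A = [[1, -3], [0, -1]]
-1

For A = [[a, b], [c, d]], det(A) = a*d - b*c.
det(A) = (1)*(-1) - (-3)*(0) = -1 - 0 = -1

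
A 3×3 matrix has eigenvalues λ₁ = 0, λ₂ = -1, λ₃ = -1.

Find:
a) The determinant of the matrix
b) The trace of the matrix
det = 0, trace = -2

Two standard eigenvalue identities:
- det(A) equals the product of the eigenvalues (counted with multiplicity).
- trace(A) equals the sum of the eigenvalues.
det(A) = (0)*(-1)*(-1) = 0.
trace(A) = 0 - 1 - 1 = -2.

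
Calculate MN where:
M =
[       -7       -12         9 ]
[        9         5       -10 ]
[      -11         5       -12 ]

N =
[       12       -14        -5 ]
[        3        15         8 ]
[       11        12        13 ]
MN =
[      -21        26        56 ]
[       13      -171      -135 ]
[     -249        85       -61 ]

Matrix multiplication: (MN)[i][j] = sum over k of M[i][k] * N[k][j].
  (MN)[0][0] = (-7)*(12) + (-12)*(3) + (9)*(11) = -21
  (MN)[0][1] = (-7)*(-14) + (-12)*(15) + (9)*(12) = 26
  (MN)[0][2] = (-7)*(-5) + (-12)*(8) + (9)*(13) = 56
  (MN)[1][0] = (9)*(12) + (5)*(3) + (-10)*(11) = 13
  (MN)[1][1] = (9)*(-14) + (5)*(15) + (-10)*(12) = -171
  (MN)[1][2] = (9)*(-5) + (5)*(8) + (-10)*(13) = -135
  (MN)[2][0] = (-11)*(12) + (5)*(3) + (-12)*(11) = -249
  (MN)[2][1] = (-11)*(-14) + (5)*(15) + (-12)*(12) = 85
  (MN)[2][2] = (-11)*(-5) + (5)*(8) + (-12)*(13) = -61
MN =
[      -21        26        56 ]
[       13      -171      -135 ]
[     -249        85       -61 ]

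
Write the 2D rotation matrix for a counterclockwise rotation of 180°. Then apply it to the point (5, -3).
R = [[-1, 0], [0, -1]]; R·(5, -3) = (-5, 3)

Rotation matrix formula: R(θ) = [[cos θ, -sin θ], [sin θ, cos θ]]
For θ = 180°:
cos(180°) = -1
sin(180°) = 0
R = [[-1, 0], [0, -1]]
Apply to (5, -3): [-1·5 + (0)·-3, 0·5 + -1·-3] = (-5, 3)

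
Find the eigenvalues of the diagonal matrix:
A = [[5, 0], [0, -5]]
λ₁ = 5, λ₂ = -5

The characteristic polynomial of A is det(A - λI) = (5 - λ)(-5 - λ) = 0.
The roots are λ = 5 and λ = -5, so the eigenvalues are the diagonal entries.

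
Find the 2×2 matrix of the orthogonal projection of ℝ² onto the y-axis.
[[0, 0], [0, 1]]

The orthogonal projection onto the line spanned by a nonzero vector u = (a, b) has matrix P = (u uᵀ) / (uᵀ u) = (1/(a² + b²)) · [[a², ab], [ab, b²]].
Here u = (0, 1), so a² + b² = 0 + 1 = 1.
P = (1/1) · [[0, 0], [0, 1]] = [[0, 0], [0, 1]].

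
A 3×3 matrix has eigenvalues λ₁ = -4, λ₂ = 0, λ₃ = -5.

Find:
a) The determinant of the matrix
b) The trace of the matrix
det = 0, trace = -9

Two standard eigenvalue identities:
- det(A) equals the product of the eigenvalues (counted with multiplicity).
- trace(A) equals the sum of the eigenvalues.
det(A) = (-4)*(0)*(-5) = 0.
trace(A) = -4 + 0 - 5 = -9.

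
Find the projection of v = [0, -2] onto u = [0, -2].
[0, -2]

The projection of v onto u is proj_u(v) = ((v·u) / (u·u)) · u.
v·u = (0)*(0) + (-2)*(-2) = 4.
u·u = (0)*(0) + (-2)*(-2) = 4.
coefficient = 4 / 4 = 1.
proj_u(v) = 1 · [0, -2] = [0, -2].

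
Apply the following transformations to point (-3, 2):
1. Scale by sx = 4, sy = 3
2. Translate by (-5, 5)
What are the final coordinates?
(-17, 11)

Step 1: Scale (-3, 2) by (sx, sy) = (4, 3) → (-12, 6)
Step 2: Translate by (-5, 5) → (-17, 11)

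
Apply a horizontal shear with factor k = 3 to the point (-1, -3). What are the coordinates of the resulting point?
(-10, -3)

Shear matrix for horizontal shear with factor k = 3:
[[1, 3], [0, 1]]
Result: (-1, -3) → (-10, -3)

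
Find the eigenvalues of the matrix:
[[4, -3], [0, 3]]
λ = 3 and λ = 4

Characteristic equation: det(A - λI) = 0
λ² - (trace)λ + (det) = 0
λ² - (7)λ + (12) = 0
λ² - 7λ + 12 = 0
Solving: λ = 3, 4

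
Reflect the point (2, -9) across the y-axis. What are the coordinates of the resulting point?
(-2, -9)

Reflection across y-axis: (2, -9) → (-2, -9)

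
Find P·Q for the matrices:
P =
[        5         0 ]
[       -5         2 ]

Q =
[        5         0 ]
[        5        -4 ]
PQ =
[       25         0 ]
[      -15        -8 ]

Matrix multiplication: (PQ)[i][j] = sum over k of P[i][k] * Q[k][j].
  (PQ)[0][0] = (5)*(5) + (0)*(5) = 25
  (PQ)[0][1] = (5)*(0) + (0)*(-4) = 0
  (PQ)[1][0] = (-5)*(5) + (2)*(5) = -15
  (PQ)[1][1] = (-5)*(0) + (2)*(-4) = -8
PQ =
[       25         0 ]
[      -15        -8 ]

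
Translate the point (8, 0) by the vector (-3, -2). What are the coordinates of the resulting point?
(5, -2)

Translation by (-3, -2):
x' = 8 + -3 = 5
y' = 0 + -2 = -2
Homogeneous matrix: [[1, 0, -3], [0, 1, -2], [0, 0, 1]]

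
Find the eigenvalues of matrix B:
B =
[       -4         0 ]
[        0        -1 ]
λ = -4, -1

Solve det(B - λI) = 0. For a 2×2 matrix the characteristic equation is λ² - (trace)λ + det = 0.
trace(B) = a + d = -4 - 1 = -5.
det(B) = a*d - b*c = (-4)*(-1) - (0)*(0) = 4 - 0 = 4.
Characteristic equation: λ² - (-5)λ + (4) = 0.
Discriminant = (-5)² - 4*(4) = 25 - 16 = 9.
λ = (-5 ± √9) / 2 = (-5 ± 3) / 2 = -4, -1.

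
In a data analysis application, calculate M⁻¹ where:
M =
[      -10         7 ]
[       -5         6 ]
det(M) = -25
M⁻¹ =
[    -6/25      7/25 ]
[     -1/5       2/5 ]

For a 2×2 matrix M = [[a, b], [c, d]] with det(M) ≠ 0, M⁻¹ = (1/det(M)) * [[d, -b], [-c, a]].
det(M) = (-10)*(6) - (7)*(-5) = -60 + 35 = -25.
M⁻¹ = (1/-25) * [[6, -7], [5, -10]].
Dividing each entry by -25 and reducing:
M⁻¹ =
[    -6/25      7/25 ]
[     -1/5       2/5 ]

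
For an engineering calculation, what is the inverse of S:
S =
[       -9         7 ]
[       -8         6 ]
det(S) = 2
S⁻¹ =
[        3      -7/2 ]
[        4      -9/2 ]

For a 2×2 matrix S = [[a, b], [c, d]] with det(S) ≠ 0, S⁻¹ = (1/det(S)) * [[d, -b], [-c, a]].
det(S) = (-9)*(6) - (7)*(-8) = -54 + 56 = 2.
S⁻¹ = (1/2) * [[6, -7], [8, -9]].
Dividing each entry by 2 and reducing:
S⁻¹ =
[        3      -7/2 ]
[        4      -9/2 ]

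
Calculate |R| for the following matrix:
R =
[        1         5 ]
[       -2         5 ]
det(R) = 15

For a 2×2 matrix [[a, b], [c, d]], det = a*d - b*c.
det(R) = (1)*(5) - (5)*(-2) = 5 + 10 = 15.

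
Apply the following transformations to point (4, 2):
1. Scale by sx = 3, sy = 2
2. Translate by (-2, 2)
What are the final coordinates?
(10, 6)

Step 1: Scale (4, 2) by (sx, sy) = (3, 2) → (12, 4)
Step 2: Translate by (-2, 2) → (10, 6)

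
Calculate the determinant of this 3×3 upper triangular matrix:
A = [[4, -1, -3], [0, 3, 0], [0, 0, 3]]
36

The determinant of a triangular matrix is the product of its diagonal entries (the off-diagonal entries above the diagonal do not affect it).
det(A) = (4) * (3) * (3) = 36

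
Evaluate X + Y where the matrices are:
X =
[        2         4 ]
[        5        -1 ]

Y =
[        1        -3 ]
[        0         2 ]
X + Y =
[        3         1 ]
[        5         1 ]

Matrix addition is elementwise: (X+Y)[i][j] = X[i][j] + Y[i][j].
  (X+Y)[0][0] = (2) + (1) = 3
  (X+Y)[0][1] = (4) + (-3) = 1
  (X+Y)[1][0] = (5) + (0) = 5
  (X+Y)[1][1] = (-1) + (2) = 1
X + Y =
[        3         1 ]
[        5         1 ]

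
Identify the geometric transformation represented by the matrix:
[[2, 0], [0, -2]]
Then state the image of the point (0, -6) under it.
non-uniform scaling by (2, -2); image of (0, -6) is (0, 12)

This is diagonal with distinct entries, so it scales the x-axis by 2 and the y-axis by -2.
The matrix [[2, 0], [0, -2]] represents: non-uniform scaling by (2, -2).
Applying it to (0, -6): [2·0 + 0·-6, 0·0 + -2·-6] = (0, 12).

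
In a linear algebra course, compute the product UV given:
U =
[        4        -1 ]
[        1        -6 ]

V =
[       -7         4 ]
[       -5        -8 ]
UV =
[      -23        24 ]
[       23        52 ]

Matrix multiplication: (UV)[i][j] = sum over k of U[i][k] * V[k][j].
  (UV)[0][0] = (4)*(-7) + (-1)*(-5) = -23
  (UV)[0][1] = (4)*(4) + (-1)*(-8) = 24
  (UV)[1][0] = (1)*(-7) + (-6)*(-5) = 23
  (UV)[1][1] = (1)*(4) + (-6)*(-8) = 52
UV =
[      -23        24 ]
[       23        52 ]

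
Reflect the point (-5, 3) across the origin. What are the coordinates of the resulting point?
(5, -3)

Reflection across origin: (-5, 3) → (5, -3)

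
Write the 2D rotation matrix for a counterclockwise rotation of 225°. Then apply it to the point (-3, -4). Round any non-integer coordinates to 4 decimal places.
R = [[-√2/2, √2/2], [-√2/2, -√2/2]]; R·(-3, -4) = (-0.7071, 4.9497)

Rotation matrix formula: R(θ) = [[cos θ, -sin θ], [sin θ, cos θ]]
For θ = 225°:
cos(225°) = -√2/2
sin(225°) = -√2/2
R = [[-√2/2, √2/2], [-√2/2, -√2/2]]
Apply to (-3, -4): [-√2/2·-3 + (√2/2)·-4, -√2/2·-3 + -√2/2·-4] = (-0.7071, 4.9497)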